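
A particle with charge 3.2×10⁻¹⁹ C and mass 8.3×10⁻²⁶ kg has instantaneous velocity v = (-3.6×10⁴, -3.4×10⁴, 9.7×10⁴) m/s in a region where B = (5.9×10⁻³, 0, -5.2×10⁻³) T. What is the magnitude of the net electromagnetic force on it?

|F| ≈ 1.50×10⁻¹⁶ N

v×B = (177, 385, 201) N/C.
F = q v×B = (3.2×10⁻¹⁹ C)·(177, 385, 201) = (5.66×10⁻¹⁷, 1.23×10⁻¹⁶, 6.42×10⁻¹⁷) N.
|F| = 1.50×10⁻¹⁶ N.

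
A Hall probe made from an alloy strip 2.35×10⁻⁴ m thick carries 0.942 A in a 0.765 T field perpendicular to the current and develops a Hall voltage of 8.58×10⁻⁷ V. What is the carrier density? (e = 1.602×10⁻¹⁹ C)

n ≈ 2.23×10²⁸ m⁻³

From V_H = IB/(n e t), n = IB/(V_H e t).
n = (0.942)(0.765)/((8.58×10⁻⁷)(1.602×10⁻¹⁹)(2.35×10⁻⁴)) ≈ 2.23×10²⁸ m⁻³.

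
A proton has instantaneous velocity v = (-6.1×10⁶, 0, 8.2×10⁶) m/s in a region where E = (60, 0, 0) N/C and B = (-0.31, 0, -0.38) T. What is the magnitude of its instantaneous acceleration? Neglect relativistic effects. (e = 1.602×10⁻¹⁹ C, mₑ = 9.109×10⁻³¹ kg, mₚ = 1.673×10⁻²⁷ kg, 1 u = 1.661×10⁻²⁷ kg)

|a| ≈ 4.65×10¹⁴ m/s²

v×B = (0, -4.86×10⁶, 0) N/C.
E + v×B = (60.0, -4.86×10⁶, 0) N/C.
F = q(E + v×B) = (1.602×10⁻¹⁹ C)·(60.0, -4.86×10⁶, 0) = (9.61×10⁻¹⁸, -7.79×10⁻¹³, 0) N.
|a| = |F|/m = 7.786×10⁻¹³/1.673×10⁻²⁷ ≈ 4.65×10¹⁴ m/s².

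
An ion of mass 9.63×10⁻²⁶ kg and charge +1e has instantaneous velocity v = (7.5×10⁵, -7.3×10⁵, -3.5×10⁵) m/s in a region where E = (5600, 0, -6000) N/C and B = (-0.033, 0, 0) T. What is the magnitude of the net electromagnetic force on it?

|F| ≈ 5.24×10⁻¹⁵ N

v×B = (0, 1.16×10⁴, -2.41×10⁴) N/C.
E + v×B = (5600, 1.16×10⁴, -3.01×10⁴) N/C.
F = q(E + v×B) = (1.602×10⁻¹⁹ C)·(5600, 1.16×10⁴, -3.01×10⁴) = (8.97×10⁻¹⁶, 1.85×10⁻¹⁵, -4.82×10⁻¹⁵) N.
|F| = 5.24×10⁻¹⁵ N.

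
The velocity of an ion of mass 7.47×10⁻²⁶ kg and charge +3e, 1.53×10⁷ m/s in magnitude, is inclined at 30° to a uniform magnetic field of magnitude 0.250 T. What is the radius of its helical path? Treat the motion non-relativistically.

v⊥ = v sinθ = 1.53×10⁷·sin30° ≈ 7.650×10⁶ m/s.
r = m v⊥/(|q|B) = (7.47×10⁻²⁶)(7.650×10⁶)/((4.806×10⁻¹⁹)(0.250)) ≈ 4.76 m.

r ≈ 4.76 m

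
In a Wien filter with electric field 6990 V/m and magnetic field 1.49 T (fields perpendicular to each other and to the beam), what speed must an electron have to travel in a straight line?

v = 4690 m/s

Zero net Lorentz force requires |qE| = |q v×B|, i.e. E = vB.
v = E/B = 6990/1.49 = 4690 m/s.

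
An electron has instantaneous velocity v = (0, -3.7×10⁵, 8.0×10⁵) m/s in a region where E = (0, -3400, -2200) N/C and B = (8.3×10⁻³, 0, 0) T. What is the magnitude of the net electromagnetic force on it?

v×B = (0, 6640, 3070) N/C.
E + v×B = (0, 3240, 871) N/C.
F = q(E + v×B) = (−1.602×10⁻¹⁹ C)·(0, 3240, 871) = (0, -5.19×10⁻¹⁶, -1.40×10⁻¹⁶) N.
|F| = 5.37×10⁻¹⁶ N.

|F| ≈ 5.37×10⁻¹⁶ N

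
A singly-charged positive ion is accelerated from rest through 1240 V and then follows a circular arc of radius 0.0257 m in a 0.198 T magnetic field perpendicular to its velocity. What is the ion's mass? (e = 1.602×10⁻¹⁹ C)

Combine |q|V = ½mv² and r = mv/(|q|B): eliminate v to get m = qB²r²/(2V).
m = (1.602×10⁻¹⁹)(0.198)²(0.0257)²/(2·1240) ≈ 1.67×10⁻²⁷ kg.

m ≈ 1.67×10⁻²⁷ kg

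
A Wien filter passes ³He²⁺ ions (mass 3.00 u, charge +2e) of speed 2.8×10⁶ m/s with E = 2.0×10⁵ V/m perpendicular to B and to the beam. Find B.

B = 0.071 T

Balance of forces in the selector: qE = qvB ⇒ B = E/v.
B = 2.0×10⁵/2.8×10⁶ = 0.071 T.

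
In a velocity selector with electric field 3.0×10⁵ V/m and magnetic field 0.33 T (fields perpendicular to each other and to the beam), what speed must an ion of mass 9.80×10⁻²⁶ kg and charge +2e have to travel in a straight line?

v = 9.1×10⁵ m/s

Zero net Lorentz force requires |qE| = |q v×B|, i.e. E = vB.
v = E/B = 3.0×10⁵/0.33 = 9.1×10⁵ m/s.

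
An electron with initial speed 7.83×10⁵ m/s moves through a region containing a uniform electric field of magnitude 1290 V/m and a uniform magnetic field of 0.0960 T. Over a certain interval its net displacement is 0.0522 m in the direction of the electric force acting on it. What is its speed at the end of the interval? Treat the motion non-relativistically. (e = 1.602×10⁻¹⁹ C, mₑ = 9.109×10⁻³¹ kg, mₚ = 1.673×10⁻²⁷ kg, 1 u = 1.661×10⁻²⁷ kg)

B does no work; ΔKE = |q|E d.
½mv_f² = ½mv₀² + |q|Ed = ½(9.109×10⁻³¹)(7.83×10⁵)² + (1.602×10⁻¹⁹)(1290)(0.0522) ≈ 2.792×10⁻¹⁹ J + 1.079×10⁻¹⁷ J ≈ 1.107×10⁻¹⁷ J.
v_f = √(2·1.107×10⁻¹⁷/9.109×10⁻³¹) ≈ 4.93×10⁶ m/s.

v_f ≈ 4.93×10⁶ m/s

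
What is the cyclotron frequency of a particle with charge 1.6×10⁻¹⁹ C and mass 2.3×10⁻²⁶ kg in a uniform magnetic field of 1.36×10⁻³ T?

f = |q|B/(2πm).
f = (1.6×10⁻¹⁹)(1.36×10⁻³)/(2π·2.3×10⁻²⁶) ≈ 1510 Hz.

f ≈ 1510 Hz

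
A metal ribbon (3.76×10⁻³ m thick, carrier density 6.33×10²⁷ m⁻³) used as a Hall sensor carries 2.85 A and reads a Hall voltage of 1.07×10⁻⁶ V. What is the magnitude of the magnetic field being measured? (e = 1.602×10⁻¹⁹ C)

From V_H = IB/(n e t), B = V_H n e t / I.
B = (1.07×10⁻⁶)(6.33×10²⁷)(1.602×10⁻¹⁹)(3.76×10⁻³)/2.85 ≈ 1.43 T.

B ≈ 1.43 T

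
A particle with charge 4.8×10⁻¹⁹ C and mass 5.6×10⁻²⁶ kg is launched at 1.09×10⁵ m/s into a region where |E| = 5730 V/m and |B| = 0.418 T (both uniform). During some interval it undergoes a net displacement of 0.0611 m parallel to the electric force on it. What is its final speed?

v_f ≈ 1.34×10⁵ m/s

B does no work; ΔKE = |q|E d.
½mv_f² = ½mv₀² + |q|Ed = ½(5.6×10⁻²⁶)(1.09×10⁵)² + (4.8×10⁻¹⁹)(5730)(0.0611) ≈ 3.327×10⁻¹⁶ J + 1.680×10⁻¹⁶ J ≈ 5.007×10⁻¹⁶ J.
v_f = √(2·5.007×10⁻¹⁶/5.6×10⁻²⁶) ≈ 1.34×10⁵ m/s.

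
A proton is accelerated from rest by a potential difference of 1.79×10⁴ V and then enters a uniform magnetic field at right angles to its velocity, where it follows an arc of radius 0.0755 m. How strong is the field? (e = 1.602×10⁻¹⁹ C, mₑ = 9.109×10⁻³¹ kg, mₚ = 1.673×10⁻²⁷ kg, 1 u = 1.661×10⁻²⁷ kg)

B ≈ 0.256 T

v = √(2|q|V/m) = √(2·1.602×10⁻¹⁹·1.79×10⁴/1.673×10⁻²⁷) ≈ 1.852×10⁶ m/s.
B = mv/(|q|r) = (1.673×10⁻²⁷)(1.852×10⁶)/((1.602×10⁻¹⁹)(0.0755)) ≈ 0.256 T.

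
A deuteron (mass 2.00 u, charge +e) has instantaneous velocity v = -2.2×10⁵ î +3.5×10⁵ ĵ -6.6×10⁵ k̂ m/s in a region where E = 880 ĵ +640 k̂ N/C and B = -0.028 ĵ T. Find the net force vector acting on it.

F ≈ (-2.96×10⁻¹⁵, 1.41×10⁻¹⁶, 1.09×10⁻¹⁵) N

v×B = (-1.85×10⁴, 0, 6160) N/C.
E + v×B = (-1.85×10⁴, 880, 6800) N/C.
F = q(E + v×B) = (1.602×10⁻¹⁹ C)·(-1.85×10⁴, 880, 6800) = (-2.96×10⁻¹⁵, 1.41×10⁻¹⁶, 1.09×10⁻¹⁵) N.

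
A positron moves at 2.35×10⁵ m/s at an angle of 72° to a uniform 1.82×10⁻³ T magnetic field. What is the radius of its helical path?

v⊥ = v sinθ = 2.35×10⁵·sin72° ≈ 2.235×10⁵ m/s.
r = m v⊥/(|q|B) = (9.109×10⁻³¹)(2.235×10⁵)/((1.602×10⁻¹⁹)(1.82×10⁻³)) ≈ 6.98×10⁻⁴ m.

r ≈ 6.98×10⁻⁴ m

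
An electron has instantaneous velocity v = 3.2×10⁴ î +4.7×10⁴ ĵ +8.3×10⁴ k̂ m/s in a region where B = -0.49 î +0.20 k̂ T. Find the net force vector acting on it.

F ≈ (-1.51×10⁻¹⁵, 7.54×10⁻¹⁵, -3.69×10⁻¹⁵) N

v×B = (9400, -4.71×10⁴, 2.30×10⁴) N/C.
F = q v×B = (−1.602×10⁻¹⁹ C)·(9400, -4.71×10⁴, 2.30×10⁴) = (-1.51×10⁻¹⁵, 7.54×10⁻¹⁵, -3.69×10⁻¹⁵) N.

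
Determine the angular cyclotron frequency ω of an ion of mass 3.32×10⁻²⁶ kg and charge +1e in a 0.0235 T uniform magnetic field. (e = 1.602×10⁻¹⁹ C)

ω = |q|B/m.
ω = (1.602×10⁻¹⁹)(0.0235)/3.32×10⁻²⁶ ≈ 1.13×10⁵ rad/s.

ω ≈ 1.13×10⁵ rad/s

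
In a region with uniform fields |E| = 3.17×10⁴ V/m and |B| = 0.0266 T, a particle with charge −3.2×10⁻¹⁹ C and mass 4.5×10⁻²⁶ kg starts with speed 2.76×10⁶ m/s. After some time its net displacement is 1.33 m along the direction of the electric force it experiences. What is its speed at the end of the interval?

v_f ≈ 2.87×10⁶ m/s

B does no work; ΔKE = |q|E d.
½mv_f² = ½mv₀² + |q|Ed = ½(4.5×10⁻²⁶)(2.76×10⁶)² + (3.2×10⁻¹⁹)(3.17×10⁴)(1.33) ≈ 1.714×10⁻¹³ J + 1.349×10⁻¹⁴ J ≈ 1.849×10⁻¹³ J.
v_f = √(2·1.849×10⁻¹³/4.5×10⁻²⁶) ≈ 2.87×10⁶ m/s.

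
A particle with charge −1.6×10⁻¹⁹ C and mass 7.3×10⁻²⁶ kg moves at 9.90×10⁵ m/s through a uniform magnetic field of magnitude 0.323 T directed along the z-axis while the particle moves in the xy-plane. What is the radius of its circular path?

The magnetic force provides the centripetal force: |q|vB = mv²/r.
r = mv/(|q|B) = (7.3×10⁻²⁶)(9.90×10⁵)/((1.6×10⁻¹⁹)(0.323)) ≈ 1.40 m.

r ≈ 1.40 m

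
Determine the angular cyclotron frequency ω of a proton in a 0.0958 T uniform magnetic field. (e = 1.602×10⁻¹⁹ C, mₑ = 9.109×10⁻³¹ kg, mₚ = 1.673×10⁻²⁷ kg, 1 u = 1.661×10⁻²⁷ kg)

ω ≈ 9.17×10⁶ rad/s

ω = |q|B/m.
ω = (1.602×10⁻¹⁹)(0.0958)/1.673×10⁻²⁷ ≈ 9.17×10⁶ rad/s.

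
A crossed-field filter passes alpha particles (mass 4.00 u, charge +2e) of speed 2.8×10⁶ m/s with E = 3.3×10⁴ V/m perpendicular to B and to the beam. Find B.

B = 0.012 T

Balance of forces in the selector: qE = qvB ⇒ B = E/v.
B = 3.3×10⁴/2.8×10⁶ = 0.012 T.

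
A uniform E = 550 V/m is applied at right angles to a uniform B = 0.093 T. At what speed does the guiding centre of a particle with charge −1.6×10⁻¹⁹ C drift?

v_d ≈ 5900 m/s

The E×B drift speed is v_d = E/B.
v_d = 550/0.093 = 5900 m/s.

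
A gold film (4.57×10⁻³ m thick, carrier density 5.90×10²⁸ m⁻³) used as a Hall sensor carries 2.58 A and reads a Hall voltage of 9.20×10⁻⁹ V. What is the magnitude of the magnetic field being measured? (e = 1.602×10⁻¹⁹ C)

B ≈ 0.154 T

From V_H = IB/(n e t), B = V_H n e t / I.
B = (9.20×10⁻⁹)(5.90×10²⁸)(1.602×10⁻¹⁹)(4.57×10⁻³)/2.58 ≈ 0.154 T.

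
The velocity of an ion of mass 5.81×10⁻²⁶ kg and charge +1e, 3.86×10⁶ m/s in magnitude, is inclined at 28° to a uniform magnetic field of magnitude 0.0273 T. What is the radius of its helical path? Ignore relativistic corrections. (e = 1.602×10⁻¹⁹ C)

v⊥ = v sinθ = 3.86×10⁶·sin28° ≈ 1.812×10⁶ m/s.
r = m v⊥/(|q|B) = (5.81×10⁻²⁶)(1.812×10⁶)/((1.602×10⁻¹⁹)(0.0273)) ≈ 24.1 m.

r ≈ 24.1 m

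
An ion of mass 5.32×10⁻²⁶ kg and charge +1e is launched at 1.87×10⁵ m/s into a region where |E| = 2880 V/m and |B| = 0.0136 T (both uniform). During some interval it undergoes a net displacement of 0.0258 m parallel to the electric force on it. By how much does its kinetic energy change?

The magnetic force is always ⟂ v and does no work; only the electric force changes KE.
ΔKE = F_E · d = |q|E d = (1.602×10⁻¹⁹)(2880)(0.0258) ≈ 1.19×10⁻¹⁷ J.

ΔKE ≈ 1.19×10⁻¹⁷ J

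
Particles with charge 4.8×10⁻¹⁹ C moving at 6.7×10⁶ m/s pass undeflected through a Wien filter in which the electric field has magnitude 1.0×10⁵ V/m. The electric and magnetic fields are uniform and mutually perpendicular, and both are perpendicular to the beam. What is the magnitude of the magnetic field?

B = 0.015 T

Balance of forces in the selector: qE = qvB ⇒ B = E/v.
B = 1.0×10⁵/6.7×10⁶ = 0.015 T.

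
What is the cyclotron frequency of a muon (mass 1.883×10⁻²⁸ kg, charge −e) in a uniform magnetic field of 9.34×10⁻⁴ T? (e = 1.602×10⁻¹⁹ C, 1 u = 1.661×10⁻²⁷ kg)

f = |q|B/(2πm).
f = (1.602×10⁻¹⁹)(9.34×10⁻⁴)/(2π·1.883×10⁻²⁸) ≈ 1.26×10⁵ Hz.

f ≈ 1.26×10⁵ Hz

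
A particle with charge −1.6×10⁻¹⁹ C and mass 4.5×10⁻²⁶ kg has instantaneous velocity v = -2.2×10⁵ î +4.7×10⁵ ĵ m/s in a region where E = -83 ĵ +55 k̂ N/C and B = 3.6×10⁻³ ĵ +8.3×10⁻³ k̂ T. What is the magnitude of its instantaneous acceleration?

|a| ≈ 1.54×10¹⁰ m/s²

v×B = (3900, 1830, -792) N/C.
E + v×B = (3900, 1740, -737) N/C.
F = q(E + v×B) = (−1.6×10⁻¹⁹ C)·(3900, 1740, -737) = (-6.24×10⁻¹⁶, -2.79×10⁻¹⁶, 1.18×10⁻¹⁶) N.
|a| = |F|/m = 6.937×10⁻¹⁶/4.5×10⁻²⁶ ≈ 1.54×10¹⁰ m/s².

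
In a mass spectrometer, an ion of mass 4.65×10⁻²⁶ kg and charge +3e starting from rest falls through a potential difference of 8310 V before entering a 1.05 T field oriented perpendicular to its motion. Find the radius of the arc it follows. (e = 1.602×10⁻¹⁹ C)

Acceleration: |q|V = ½mv² ⇒ v = √(2|q|V/m) = √(2·4.806×10⁻¹⁹·8310/4.65×10⁻²⁶) ≈ 4.145×10⁵ m/s.
In the field: r = mv/(|q|B) = (4.65×10⁻²⁶)(4.145×10⁵)/((4.806×10⁻¹⁹)(1.05)) ≈ 0.0382 m.

r ≈ 0.0382 m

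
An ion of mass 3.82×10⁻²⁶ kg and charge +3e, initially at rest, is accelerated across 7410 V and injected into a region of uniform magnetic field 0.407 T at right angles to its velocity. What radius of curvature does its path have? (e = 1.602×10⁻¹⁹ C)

r ≈ 0.0843 m

Acceleration: |q|V = ½mv² ⇒ v = √(2|q|V/m) = √(2·4.806×10⁻¹⁹·7410/3.82×10⁻²⁶) ≈ 4.318×10⁵ m/s.
In the field: r = mv/(|q|B) = (3.82×10⁻²⁶)(4.318×10⁵)/((4.806×10⁻¹⁹)(0.407)) ≈ 0.0843 m.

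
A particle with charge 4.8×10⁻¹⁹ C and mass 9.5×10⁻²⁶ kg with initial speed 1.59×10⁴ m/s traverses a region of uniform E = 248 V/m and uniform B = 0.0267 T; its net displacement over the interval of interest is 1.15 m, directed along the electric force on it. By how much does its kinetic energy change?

ΔKE ≈ 1.37×10⁻¹⁶ J

The magnetic force is always ⟂ v and does no work; only the electric force changes KE.
ΔKE = F_E · d = |q|E d = (4.8×10⁻¹⁹)(248)(1.15) ≈ 1.37×10⁻¹⁶ J.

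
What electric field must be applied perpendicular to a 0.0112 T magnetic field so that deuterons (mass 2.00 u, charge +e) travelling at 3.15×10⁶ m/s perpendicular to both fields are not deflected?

E = 3.53×10⁴ V/m

For straight-line motion qE = qvB, so E = vB.
E = 3.15×10⁶ × 0.0112 = 3.53×10⁴ V/m.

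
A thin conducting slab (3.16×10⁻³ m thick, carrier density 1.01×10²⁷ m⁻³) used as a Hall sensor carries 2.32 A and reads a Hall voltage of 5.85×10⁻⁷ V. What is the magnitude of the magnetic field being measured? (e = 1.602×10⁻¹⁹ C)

From V_H = IB/(n e t), B = V_H n e t / I.
B = (5.85×10⁻⁷)(1.01×10²⁷)(1.602×10⁻¹⁹)(3.16×10⁻³)/2.32 ≈ 0.129 T.

B ≈ 0.129 T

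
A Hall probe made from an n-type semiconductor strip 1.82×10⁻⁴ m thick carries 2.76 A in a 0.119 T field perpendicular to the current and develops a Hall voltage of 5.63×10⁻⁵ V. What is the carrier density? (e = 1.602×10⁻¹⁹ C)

From V_H = IB/(n e t), n = IB/(V_H e t).
n = (2.76)(0.119)/((5.63×10⁻⁵)(1.602×10⁻¹⁹)(1.82×10⁻⁴)) ≈ 2.00×10²⁶ m⁻³.

n ≈ 2.00×10²⁶ m⁻³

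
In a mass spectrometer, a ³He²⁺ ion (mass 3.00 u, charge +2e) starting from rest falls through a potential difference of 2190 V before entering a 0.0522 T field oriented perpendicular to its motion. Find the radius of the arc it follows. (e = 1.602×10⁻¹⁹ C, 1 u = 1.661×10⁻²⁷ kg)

r ≈ 0.158 m

Acceleration: |q|V = ½mv² ⇒ v = √(2|q|V/m) = √(2·3.204×10⁻¹⁹·2190/4.983×10⁻²⁷) ≈ 5.307×10⁵ m/s.
In the field: r = mv/(|q|B) = (4.983×10⁻²⁷)(5.307×10⁵)/((3.204×10⁻¹⁹)(0.0522)) ≈ 0.158 m.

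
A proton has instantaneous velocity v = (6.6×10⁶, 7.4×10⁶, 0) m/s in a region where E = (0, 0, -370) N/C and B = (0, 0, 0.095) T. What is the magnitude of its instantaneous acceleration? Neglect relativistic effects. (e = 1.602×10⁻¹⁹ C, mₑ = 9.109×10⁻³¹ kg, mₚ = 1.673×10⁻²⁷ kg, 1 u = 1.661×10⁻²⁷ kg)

|a| ≈ 9.02×10¹³ m/s²

v×B = (7.03×10⁵, -6.27×10⁵, 0) N/C.
E + v×B = (7.03×10⁵, -6.27×10⁵, -370) N/C.
F = q(E + v×B) = (1.602×10⁻¹⁹ C)·(7.03×10⁵, -6.27×10⁵, -370) = (1.13×10⁻¹³, -1.00×10⁻¹³, -5.93×10⁻¹⁷) N.
|a| = |F|/m = 1.509×10⁻¹³/1.673×10⁻²⁷ ≈ 9.02×10¹³ m/s².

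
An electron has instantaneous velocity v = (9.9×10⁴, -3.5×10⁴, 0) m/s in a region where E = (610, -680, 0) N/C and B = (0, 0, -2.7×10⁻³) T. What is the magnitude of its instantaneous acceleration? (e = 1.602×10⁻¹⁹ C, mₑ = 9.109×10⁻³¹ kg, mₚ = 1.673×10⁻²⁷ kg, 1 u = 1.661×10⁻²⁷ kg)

v×B = (94.5, 267, 0) N/C.
E + v×B = (704, -413, 0) N/C.
F = q(E + v×B) = (−1.602×10⁻¹⁹ C)·(704, -413, 0) = (-1.13×10⁻¹⁶, 6.61×10⁻¹⁷, 0) N.
|a| = |F|/m = 1.308×10⁻¹⁶/9.109×10⁻³¹ ≈ 1.44×10¹⁴ m/s².

|a| ≈ 1.44×10¹⁴ m/s²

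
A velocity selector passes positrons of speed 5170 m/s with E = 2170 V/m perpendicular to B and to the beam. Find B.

B = 0.420 T

Balance of forces in the selector: qE = qvB ⇒ B = E/v.
B = 2170/5170 = 0.420 T.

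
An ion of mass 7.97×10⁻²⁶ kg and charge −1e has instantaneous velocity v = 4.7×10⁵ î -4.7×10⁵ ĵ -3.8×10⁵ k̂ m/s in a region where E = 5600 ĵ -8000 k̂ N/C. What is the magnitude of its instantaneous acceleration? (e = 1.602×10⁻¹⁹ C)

|a| ≈ 1.96×10¹⁰ m/s²

Only an electric field acts, so F = qE = (−1.602×10⁻¹⁹ C)·(0, 5600, -8000) = (0, -8.97×10⁻¹⁶, 1.28×10⁻¹⁵) N.
|a| = |F|/m = 1.564×10⁻¹⁵/7.97×10⁻²⁶ ≈ 1.96×10¹⁰ m/s².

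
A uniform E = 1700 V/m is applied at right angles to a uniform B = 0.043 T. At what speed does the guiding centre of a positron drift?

v_d ≈ 4.0×10⁴ m/s

The steady drift has the magnetic force balancing the electric force, so v_d = E/B.
v_d = 1700/0.043 = 4.0×10⁴ m/s.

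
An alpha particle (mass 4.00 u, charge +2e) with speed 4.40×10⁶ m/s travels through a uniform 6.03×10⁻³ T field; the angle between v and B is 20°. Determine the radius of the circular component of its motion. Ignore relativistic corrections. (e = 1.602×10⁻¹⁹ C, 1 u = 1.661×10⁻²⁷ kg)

v⊥ = v sinθ = 4.40×10⁶·sin20° ≈ 1.505×10⁶ m/s.
r = m v⊥/(|q|B) = (6.644×10⁻²⁷)(1.505×10⁶)/((3.204×10⁻¹⁹)(6.03×10⁻³)) ≈ 5.18 m.

r ≈ 5.18 m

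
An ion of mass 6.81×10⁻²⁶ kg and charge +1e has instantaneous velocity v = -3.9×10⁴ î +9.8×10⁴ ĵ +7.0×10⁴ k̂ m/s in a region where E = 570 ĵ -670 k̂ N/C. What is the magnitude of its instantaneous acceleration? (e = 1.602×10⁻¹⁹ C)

|a| ≈ 2.07×10⁹ m/s²

Only an electric field acts, so F = qE = (1.602×10⁻¹⁹ C)·(0, 570, -670) = (0, 9.13×10⁻¹⁷, -1.07×10⁻¹⁶) N.
|a| = |F|/m = 1.409×10⁻¹⁶/6.81×10⁻²⁶ ≈ 2.07×10⁹ m/s².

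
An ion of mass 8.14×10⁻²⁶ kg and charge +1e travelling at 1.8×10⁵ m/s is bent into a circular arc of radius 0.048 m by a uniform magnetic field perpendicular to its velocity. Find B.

From |q|vB = mv²/r, B = mv/(|q|r).
B = (8.14×10⁻²⁶)(1.8×10⁵)/((1.602×10⁻¹⁹)(0.048)) ≈ 1.9 T.

B ≈ 1.9 T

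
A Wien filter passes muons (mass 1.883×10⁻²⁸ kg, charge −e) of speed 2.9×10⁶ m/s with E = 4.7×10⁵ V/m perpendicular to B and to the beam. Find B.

Balance of forces in the selector: qE = qvB ⇒ B = E/v.
B = 4.7×10⁵/2.9×10⁶ = 0.16 T.

B = 0.16 T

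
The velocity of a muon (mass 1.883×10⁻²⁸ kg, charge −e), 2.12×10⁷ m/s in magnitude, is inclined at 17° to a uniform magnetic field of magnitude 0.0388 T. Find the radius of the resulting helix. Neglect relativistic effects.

r ≈ 0.188 m

v⊥ = v sinθ = 2.12×10⁷·sin17° ≈ 6.198×10⁶ m/s.
r = m v⊥/(|q|B) = (1.883×10⁻²⁸)(6.198×10⁶)/((1.602×10⁻¹⁹)(0.0388)) ≈ 0.188 m.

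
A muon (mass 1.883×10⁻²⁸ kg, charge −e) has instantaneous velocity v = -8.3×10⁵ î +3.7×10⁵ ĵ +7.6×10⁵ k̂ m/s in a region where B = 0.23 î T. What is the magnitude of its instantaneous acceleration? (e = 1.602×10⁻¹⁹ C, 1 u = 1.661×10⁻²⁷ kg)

|a| ≈ 1.65×10¹⁴ m/s²

v×B = (0, 1.75×10⁵, -8.51×10⁴) N/C.
F = q v×B = (−1.602×10⁻¹⁹ C)·(0, 1.75×10⁵, -8.51×10⁴) = (0, -2.80×10⁻¹⁴, 1.36×10⁻¹⁴) N.
|a| = |F|/m = 3.115×10⁻¹⁴/1.883×10⁻²⁸ ≈ 1.65×10¹⁴ m/s².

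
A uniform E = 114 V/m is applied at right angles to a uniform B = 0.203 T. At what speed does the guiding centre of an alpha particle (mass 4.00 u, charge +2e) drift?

v_d ≈ 562 m/s

In crossed fields the guiding centre drifts at v_d = |E×B|/B² = E/B, independent of charge and mass.
v_d = 114/0.203 = 562 m/s.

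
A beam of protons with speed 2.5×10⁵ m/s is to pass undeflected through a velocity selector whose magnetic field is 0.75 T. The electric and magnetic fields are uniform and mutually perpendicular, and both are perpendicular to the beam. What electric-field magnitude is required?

E = 1.9×10⁵ V/m

For straight-line motion qE = qvB, so E = vB.
E = 2.5×10⁵ × 0.75 = 1.9×10⁵ V/m.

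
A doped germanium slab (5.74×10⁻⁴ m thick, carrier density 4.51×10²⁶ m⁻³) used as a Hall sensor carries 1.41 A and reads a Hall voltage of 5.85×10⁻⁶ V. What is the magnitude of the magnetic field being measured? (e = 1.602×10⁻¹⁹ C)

From V_H = IB/(n e t), B = V_H n e t / I.
B = (5.85×10⁻⁶)(4.51×10²⁶)(1.602×10⁻¹⁹)(5.74×10⁻⁴)/1.41 ≈ 0.172 T.

B ≈ 0.172 T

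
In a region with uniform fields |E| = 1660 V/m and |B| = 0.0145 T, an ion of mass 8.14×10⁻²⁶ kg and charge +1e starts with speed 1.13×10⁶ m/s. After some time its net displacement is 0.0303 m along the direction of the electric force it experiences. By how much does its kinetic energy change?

The magnetic force is always ⟂ v and does no work; only the electric force changes KE.
ΔKE = F_E · d = |q|E d = (1.602×10⁻¹⁹)(1660)(0.0303) ≈ 8.06×10⁻¹⁸ J.

ΔKE ≈ 8.06×10⁻¹⁸ J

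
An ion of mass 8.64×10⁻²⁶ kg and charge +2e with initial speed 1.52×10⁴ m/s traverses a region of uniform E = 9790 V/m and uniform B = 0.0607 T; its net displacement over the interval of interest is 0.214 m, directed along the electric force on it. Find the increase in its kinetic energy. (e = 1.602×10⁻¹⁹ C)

ΔKE ≈ 6.71×10⁻¹⁶ J

The magnetic force is always ⟂ v and does no work; only the electric force changes KE.
ΔKE = F_E · d = |q|E d = (3.204×10⁻¹⁹)(9790)(0.214) ≈ 6.71×10⁻¹⁶ J.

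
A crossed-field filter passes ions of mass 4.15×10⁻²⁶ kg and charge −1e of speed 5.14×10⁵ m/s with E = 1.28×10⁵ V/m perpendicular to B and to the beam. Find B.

B = 0.249 T

Balance of forces in the selector: qE = qvB ⇒ B = E/v.
B = 1.28×10⁵/5.14×10⁵ = 0.249 T.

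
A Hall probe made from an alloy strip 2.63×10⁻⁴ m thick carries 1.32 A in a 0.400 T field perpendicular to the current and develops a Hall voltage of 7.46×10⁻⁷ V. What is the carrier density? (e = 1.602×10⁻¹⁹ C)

From V_H = IB/(n e t), n = IB/(V_H e t).
n = (1.32)(0.400)/((7.46×10⁻⁷)(1.602×10⁻¹⁹)(2.63×10⁻⁴)) ≈ 1.68×10²⁸ m⁻³.

n ≈ 1.68×10²⁸ m⁻³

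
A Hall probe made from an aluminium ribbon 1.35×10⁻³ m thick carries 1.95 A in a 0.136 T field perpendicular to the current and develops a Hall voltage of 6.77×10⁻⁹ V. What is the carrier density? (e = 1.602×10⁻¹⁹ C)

From V_H = IB/(n e t), n = IB/(V_H e t).
n = (1.95)(0.136)/((6.77×10⁻⁹)(1.602×10⁻¹⁹)(1.35×10⁻³)) ≈ 1.81×10²⁹ m⁻³.

n ≈ 1.81×10²⁹ m⁻³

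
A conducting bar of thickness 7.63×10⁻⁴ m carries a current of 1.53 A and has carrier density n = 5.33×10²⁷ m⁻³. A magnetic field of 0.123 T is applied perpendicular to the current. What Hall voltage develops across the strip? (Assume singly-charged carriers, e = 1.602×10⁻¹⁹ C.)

V_H ≈ 2.89×10⁻⁷ V

V_H = IB/(n e t).
V_H = (1.53)(0.123)/((5.33×10²⁷)(1.602×10⁻¹⁹)(7.63×10⁻⁴)) ≈ 2.89×10⁻⁷ V.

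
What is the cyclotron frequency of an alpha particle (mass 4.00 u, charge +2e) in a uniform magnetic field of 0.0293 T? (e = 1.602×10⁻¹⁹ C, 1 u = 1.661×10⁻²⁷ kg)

f ≈ 2.25×10⁵ Hz

f = |q|B/(2πm).
f = (3.204×10⁻¹⁹)(0.0293)/(2π·6.644×10⁻²⁷) ≈ 2.25×10⁵ Hz.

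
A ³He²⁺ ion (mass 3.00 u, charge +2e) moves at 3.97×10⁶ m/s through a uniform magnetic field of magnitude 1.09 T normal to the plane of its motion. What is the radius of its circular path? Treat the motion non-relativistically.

The magnetic force provides the centripetal force: |q|vB = mv²/r.
r = mv/(|q|B) = (4.983×10⁻²⁷)(3.97×10⁶)/((3.204×10⁻¹⁹)(1.09)) ≈ 0.0566 m.

r ≈ 0.0566 m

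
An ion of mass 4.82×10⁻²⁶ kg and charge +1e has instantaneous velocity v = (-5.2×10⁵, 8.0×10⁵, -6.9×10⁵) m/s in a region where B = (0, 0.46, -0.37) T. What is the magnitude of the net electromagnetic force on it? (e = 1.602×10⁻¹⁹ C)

|F| ≈ 4.93×10⁻¹⁴ N

v×B = (2.14×10⁴, -1.92×10⁵, -2.39×10⁵) N/C.
F = q v×B = (1.602×10⁻¹⁹ C)·(2.14×10⁴, -1.92×10⁵, -2.39×10⁵) = (3.43×10⁻¹⁵, -3.08×10⁻¹⁴, -3.83×10⁻¹⁴) N.
|F| = 4.93×10⁻¹⁴ N.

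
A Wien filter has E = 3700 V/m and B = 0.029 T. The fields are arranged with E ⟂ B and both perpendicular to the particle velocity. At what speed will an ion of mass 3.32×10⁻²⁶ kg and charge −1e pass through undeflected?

Zero net Lorentz force requires |qE| = |q v×B|, i.e. E = vB.
v = E/B = 3700/0.029 = 1.3×10⁵ m/s.

v = 1.3×10⁵ m/s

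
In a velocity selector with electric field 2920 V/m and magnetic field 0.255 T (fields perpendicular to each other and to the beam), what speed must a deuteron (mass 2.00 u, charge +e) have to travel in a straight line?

v = 1.15×10⁴ m/s

Zero net Lorentz force requires |qE| = |q v×B|, i.e. E = vB.
v = E/B = 2920/0.255 = 1.15×10⁴ m/s.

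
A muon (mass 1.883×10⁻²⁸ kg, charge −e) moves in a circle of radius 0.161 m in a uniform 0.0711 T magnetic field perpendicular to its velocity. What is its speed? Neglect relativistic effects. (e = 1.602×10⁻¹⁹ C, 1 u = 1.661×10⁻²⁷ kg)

v ≈ 9.74×10⁶ m/s

From |q|vB = mv²/r, v = |q|Br/m.
v = (1.602×10⁻¹⁹)(0.0711)(0.161)/1.883×10⁻²⁸ ≈ 9.74×10⁶ m/s.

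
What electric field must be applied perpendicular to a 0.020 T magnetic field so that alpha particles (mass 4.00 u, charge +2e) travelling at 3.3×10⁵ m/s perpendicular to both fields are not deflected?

For straight-line motion qE = qvB, so E = vB.
E = 3.3×10⁵ × 0.020 = 6600 V/m.

E = 6600 V/m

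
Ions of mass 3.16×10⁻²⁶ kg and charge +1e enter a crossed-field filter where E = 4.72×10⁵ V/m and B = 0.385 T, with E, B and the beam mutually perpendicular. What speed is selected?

v = 1.23×10⁶ m/s

Straight-line motion ⇒ electric and magnetic forces cancel, so E = vB.
v = E/B = 4.72×10⁵/0.385 = 1.23×10⁶ m/s.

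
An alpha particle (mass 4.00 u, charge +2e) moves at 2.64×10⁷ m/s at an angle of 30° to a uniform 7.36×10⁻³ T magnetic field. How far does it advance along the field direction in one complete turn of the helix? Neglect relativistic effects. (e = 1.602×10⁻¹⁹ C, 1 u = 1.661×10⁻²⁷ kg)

p ≈ 405 m

v∥ = v cosθ = 2.64×10⁷·cos30° ≈ 2.286×10⁷ m/s.
T = 2πm/(|q|B) = 2π(6.644×10⁻²⁷)/((3.204×10⁻¹⁹)(7.36×10⁻³)) ≈ 1.770×10⁻⁵ s.
pitch = v∥ T = (2.286×10⁷)(1.770×10⁻⁵) ≈ 405 m.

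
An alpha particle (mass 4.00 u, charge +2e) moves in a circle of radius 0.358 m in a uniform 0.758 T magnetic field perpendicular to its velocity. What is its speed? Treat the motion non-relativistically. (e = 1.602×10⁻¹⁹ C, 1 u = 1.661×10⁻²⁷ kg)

From |q|vB = mv²/r, v = |q|Br/m.
v = (3.204×10⁻¹⁹)(0.758)(0.358)/6.644×10⁻²⁷ ≈ 1.31×10⁷ m/s.

v ≈ 1.31×10⁷ m/s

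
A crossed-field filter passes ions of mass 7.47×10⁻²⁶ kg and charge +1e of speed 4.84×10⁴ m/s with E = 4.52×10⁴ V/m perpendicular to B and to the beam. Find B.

B = 0.934 T

Balance of forces in the selector: qE = qvB ⇒ B = E/v.
B = 4.52×10⁴/4.84×10⁴ = 0.934 T.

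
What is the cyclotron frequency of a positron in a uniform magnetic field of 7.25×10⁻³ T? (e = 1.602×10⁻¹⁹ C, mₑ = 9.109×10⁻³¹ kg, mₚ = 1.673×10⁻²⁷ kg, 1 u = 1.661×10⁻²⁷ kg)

f ≈ 2.03×10⁸ Hz

f = |q|B/(2πm).
f = (1.602×10⁻¹⁹)(7.25×10⁻³)/(2π·9.109×10⁻³¹) ≈ 2.03×10⁸ Hz.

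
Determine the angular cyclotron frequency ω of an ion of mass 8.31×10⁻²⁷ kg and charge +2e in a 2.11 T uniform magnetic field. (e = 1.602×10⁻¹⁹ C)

ω ≈ 8.14×10⁷ rad/s

ω = |q|B/m.
ω = (3.204×10⁻¹⁹)(2.11)/8.31×10⁻²⁷ ≈ 8.14×10⁷ rad/s.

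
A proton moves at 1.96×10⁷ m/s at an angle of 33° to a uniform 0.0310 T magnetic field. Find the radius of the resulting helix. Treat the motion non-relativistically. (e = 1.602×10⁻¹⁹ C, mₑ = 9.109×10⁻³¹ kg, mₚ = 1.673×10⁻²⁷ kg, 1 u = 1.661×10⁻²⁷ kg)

v⊥ = v sinθ = 1.96×10⁷·sin33° ≈ 1.067×10⁷ m/s.
r = m v⊥/(|q|B) = (1.673×10⁻²⁷)(1.067×10⁷)/((1.602×10⁻¹⁹)(0.0310)) ≈ 3.60 m.

r ≈ 3.60 m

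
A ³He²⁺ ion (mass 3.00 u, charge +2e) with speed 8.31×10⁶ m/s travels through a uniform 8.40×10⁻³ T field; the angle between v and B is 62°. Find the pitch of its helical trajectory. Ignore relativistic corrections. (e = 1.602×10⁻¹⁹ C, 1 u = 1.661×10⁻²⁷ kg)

v∥ = v cosθ = 8.31×10⁶·cos62° ≈ 3.901×10⁶ m/s.
T = 2πm/(|q|B) = 2π(4.983×10⁻²⁷)/((3.204×10⁻¹⁹)(8.40×10⁻³)) ≈ 1.163×10⁻⁵ s.
pitch = v∥ T = (3.901×10⁶)(1.163×10⁻⁵) ≈ 45.4 m.

p ≈ 45.4 m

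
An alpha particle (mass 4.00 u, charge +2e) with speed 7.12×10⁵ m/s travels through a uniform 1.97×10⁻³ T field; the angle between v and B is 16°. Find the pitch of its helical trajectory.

p ≈ 45.3 m

v∥ = v cosθ = 7.12×10⁵·cos16° ≈ 6.844×10⁵ m/s.
T = 2πm/(|q|B) = 2π(6.644×10⁻²⁷)/((3.204×10⁻¹⁹)(1.97×10⁻³)) ≈ 6.614×10⁻⁵ s.
pitch = v∥ T = (6.844×10⁵)(6.614×10⁻⁵) ≈ 45.3 m.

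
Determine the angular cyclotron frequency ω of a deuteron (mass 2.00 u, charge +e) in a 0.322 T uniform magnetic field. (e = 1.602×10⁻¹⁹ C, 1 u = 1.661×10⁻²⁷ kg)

ω ≈ 1.55×10⁷ rad/s

ω = |q|B/m.
ω = (1.602×10⁻¹⁹)(0.322)/3.322×10⁻²⁷ ≈ 1.55×10⁷ rad/s.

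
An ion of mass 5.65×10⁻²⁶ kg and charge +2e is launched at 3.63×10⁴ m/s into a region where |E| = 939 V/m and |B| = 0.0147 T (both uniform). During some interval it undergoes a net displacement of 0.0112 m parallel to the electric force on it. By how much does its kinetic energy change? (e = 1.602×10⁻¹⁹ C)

ΔKE ≈ 3.37×10⁻¹⁸ J

The magnetic force is always ⟂ v and does no work; only the electric force changes KE.
ΔKE = F_E · d = |q|E d = (3.204×10⁻¹⁹)(939)(0.0112) ≈ 3.37×10⁻¹⁸ J.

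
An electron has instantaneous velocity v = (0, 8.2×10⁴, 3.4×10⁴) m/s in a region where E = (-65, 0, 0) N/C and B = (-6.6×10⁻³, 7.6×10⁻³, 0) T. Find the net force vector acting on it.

v×B = (-258, -224, 541) N/C.
E + v×B = (-323, -224, 541) N/C.
F = q(E + v×B) = (−1.602×10⁻¹⁹ C)·(-323, -224, 541) = (5.18×10⁻¹⁷, 3.59×10⁻¹⁷, -8.67×10⁻¹⁷) N.

F ≈ (5.18×10⁻¹⁷, 3.59×10⁻¹⁷, -8.67×10⁻¹⁷) N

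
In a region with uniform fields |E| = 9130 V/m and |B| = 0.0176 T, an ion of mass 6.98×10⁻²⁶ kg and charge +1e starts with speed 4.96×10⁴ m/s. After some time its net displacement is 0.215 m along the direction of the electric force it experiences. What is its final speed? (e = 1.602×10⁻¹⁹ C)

v_f ≈ 1.07×10⁵ m/s

B does no work; ΔKE = |q|E d.
½mv_f² = ½mv₀² + |q|Ed = ½(6.98×10⁻²⁶)(4.96×10⁴)² + (1.602×10⁻¹⁹)(9130)(0.215) ≈ 8.586×10⁻¹⁷ J + 3.145×10⁻¹⁶ J ≈ 4.003×10⁻¹⁶ J.
v_f = √(2·4.003×10⁻¹⁶/6.98×10⁻²⁶) ≈ 1.07×10⁵ m/s.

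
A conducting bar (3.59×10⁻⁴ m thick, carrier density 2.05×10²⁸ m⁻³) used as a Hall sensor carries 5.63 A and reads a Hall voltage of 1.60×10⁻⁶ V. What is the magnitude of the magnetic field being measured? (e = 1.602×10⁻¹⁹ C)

From V_H = IB/(n e t), B = V_H n e t / I.
B = (1.60×10⁻⁶)(2.05×10²⁸)(1.602×10⁻¹⁹)(3.59×10⁻⁴)/5.63 ≈ 0.335 T.

B ≈ 0.335 T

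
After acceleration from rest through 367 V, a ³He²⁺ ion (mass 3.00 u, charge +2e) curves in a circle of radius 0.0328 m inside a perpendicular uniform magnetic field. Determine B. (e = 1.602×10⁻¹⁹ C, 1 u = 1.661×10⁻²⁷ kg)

B ≈ 0.103 T

v = √(2|q|V/m) = √(2·3.204×10⁻¹⁹·367/4.983×10⁻²⁷) ≈ 2.172×10⁵ m/s.
B = mv/(|q|r) = (4.983×10⁻²⁷)(2.172×10⁵)/((3.204×10⁻¹⁹)(0.0328)) ≈ 0.103 T.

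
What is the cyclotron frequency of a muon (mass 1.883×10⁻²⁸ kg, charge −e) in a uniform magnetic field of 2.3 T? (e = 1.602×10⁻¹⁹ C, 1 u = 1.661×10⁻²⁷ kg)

f ≈ 3.1×10⁸ Hz

f = |q|B/(2πm).
f = (1.602×10⁻¹⁹)(2.3)/(2π·1.883×10⁻²⁸) ≈ 3.1×10⁸ Hz.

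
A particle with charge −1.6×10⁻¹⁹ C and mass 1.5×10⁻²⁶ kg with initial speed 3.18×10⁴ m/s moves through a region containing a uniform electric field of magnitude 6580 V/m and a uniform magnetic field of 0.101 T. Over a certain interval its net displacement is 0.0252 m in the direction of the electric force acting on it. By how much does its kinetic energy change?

ΔKE ≈ 2.65×10⁻¹⁷ J

The magnetic force is always ⟂ v and does no work; only the electric force changes KE.
ΔKE = F_E · d = |q|E d = (1.6×10⁻¹⁹)(6580)(0.0252) ≈ 2.65×10⁻¹⁷ J.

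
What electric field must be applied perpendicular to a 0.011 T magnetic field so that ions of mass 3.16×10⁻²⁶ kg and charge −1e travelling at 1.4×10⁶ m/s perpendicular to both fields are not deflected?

E = 1.5×10⁴ V/m

For straight-line motion qE = qvB, so E = vB.
E = 1.4×10⁶ × 0.011 = 1.5×10⁴ V/m.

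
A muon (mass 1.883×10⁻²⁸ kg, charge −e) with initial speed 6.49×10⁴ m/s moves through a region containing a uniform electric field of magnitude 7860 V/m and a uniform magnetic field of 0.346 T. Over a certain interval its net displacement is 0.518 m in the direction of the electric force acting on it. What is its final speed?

B does no work; ΔKE = |q|E d.
½mv_f² = ½mv₀² + |q|Ed = ½(1.883×10⁻²⁸)(6.49×10⁴)² + (1.602×10⁻¹⁹)(7860)(0.518) ≈ 3.966×10⁻¹⁹ J + 6.523×10⁻¹⁶ J ≈ 6.526×10⁻¹⁶ J.
v_f = √(2·6.526×10⁻¹⁶/1.883×10⁻²⁸) ≈ 2.63×10⁶ m/s.

v_f ≈ 2.63×10⁶ m/s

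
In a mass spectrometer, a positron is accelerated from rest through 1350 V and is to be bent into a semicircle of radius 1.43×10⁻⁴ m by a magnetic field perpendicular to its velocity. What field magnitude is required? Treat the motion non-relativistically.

B ≈ 0.866 T

v = √(2|q|V/m) = √(2·1.602×10⁻¹⁹·1350/9.109×10⁻³¹) ≈ 2.179×10⁷ m/s.
B = mv/(|q|r) = (9.109×10⁻³¹)(2.179×10⁷)/((1.602×10⁻¹⁹)(1.43×10⁻⁴)) ≈ 0.866 T.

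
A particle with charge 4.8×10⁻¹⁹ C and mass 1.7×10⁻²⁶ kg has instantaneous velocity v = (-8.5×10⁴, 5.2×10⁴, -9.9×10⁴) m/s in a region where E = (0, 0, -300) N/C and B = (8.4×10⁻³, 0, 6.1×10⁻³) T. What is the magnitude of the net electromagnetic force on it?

v×B = (317, -313, -437) N/C.
E + v×B = (317, -313, -737) N/C.
F = q(E + v×B) = (4.8×10⁻¹⁹ C)·(317, -313, -737) = (1.52×10⁻¹⁶, -1.50×10⁻¹⁶, -3.54×10⁻¹⁶) N.
|F| = 4.13×10⁻¹⁶ N.

|F| ≈ 4.13×10⁻¹⁶ N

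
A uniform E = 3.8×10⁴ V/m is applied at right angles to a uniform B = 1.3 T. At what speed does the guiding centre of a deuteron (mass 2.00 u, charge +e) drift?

The steady drift has the magnetic force balancing the electric force, so v_d = E/B.
v_d = 3.8×10⁴/1.3 = 2.9×10⁴ m/s.

v_d ≈ 2.9×10⁴ m/s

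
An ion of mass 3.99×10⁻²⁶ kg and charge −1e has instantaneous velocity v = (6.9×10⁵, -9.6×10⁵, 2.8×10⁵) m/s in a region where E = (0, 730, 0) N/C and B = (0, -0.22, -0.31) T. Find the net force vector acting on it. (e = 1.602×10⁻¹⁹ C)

F ≈ (-5.75×10⁻¹⁴, -3.44×10⁻¹⁴, 2.43×10⁻¹⁴) N

v×B = (3.59×10⁵, 2.14×10⁵, -1.52×10⁵) N/C.
E + v×B = (3.59×10⁵, 2.15×10⁵, -1.52×10⁵) N/C.
F = q(E + v×B) = (−1.602×10⁻¹⁹ C)·(3.59×10⁵, 2.15×10⁵, -1.52×10⁵) = (-5.75×10⁻¹⁴, -3.44×10⁻¹⁴, 2.43×10⁻¹⁴) N.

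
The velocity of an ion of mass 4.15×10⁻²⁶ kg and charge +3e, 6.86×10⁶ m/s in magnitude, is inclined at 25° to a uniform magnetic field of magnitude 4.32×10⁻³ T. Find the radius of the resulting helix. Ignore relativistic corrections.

r ≈ 57.9 m

v⊥ = v sinθ = 6.86×10⁶·sin25° ≈ 2.899×10⁶ m/s.
r = m v⊥/(|q|B) = (4.15×10⁻²⁶)(2.899×10⁶)/((4.806×10⁻¹⁹)(4.32×10⁻³)) ≈ 57.9 m.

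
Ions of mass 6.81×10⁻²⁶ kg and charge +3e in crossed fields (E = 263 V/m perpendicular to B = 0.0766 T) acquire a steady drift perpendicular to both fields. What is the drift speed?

v_d ≈ 3430 m/s

The E×B drift speed is v_d = E/B.
v_d = 263/0.0766 = 3430 m/s.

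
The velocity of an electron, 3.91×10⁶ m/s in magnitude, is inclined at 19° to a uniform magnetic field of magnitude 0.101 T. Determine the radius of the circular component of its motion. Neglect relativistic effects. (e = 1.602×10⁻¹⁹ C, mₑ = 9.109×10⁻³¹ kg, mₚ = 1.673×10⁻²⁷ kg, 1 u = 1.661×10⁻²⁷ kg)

v⊥ = v sinθ = 3.91×10⁶·sin19° ≈ 1.273×10⁶ m/s.
r = m v⊥/(|q|B) = (9.109×10⁻³¹)(1.273×10⁶)/((1.602×10⁻¹⁹)(0.101)) ≈ 7.17×10⁻⁵ m.

r ≈ 7.17×10⁻⁵ m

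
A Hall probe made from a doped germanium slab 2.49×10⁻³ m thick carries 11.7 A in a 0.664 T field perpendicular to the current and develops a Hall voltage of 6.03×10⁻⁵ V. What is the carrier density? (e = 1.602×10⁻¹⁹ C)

n ≈ 3.23×10²⁶ m⁻³

From V_H = IB/(n e t), n = IB/(V_H e t).
n = (11.7)(0.664)/((6.03×10⁻⁵)(1.602×10⁻¹⁹)(2.49×10⁻³)) ≈ 3.23×10²⁶ m⁻³.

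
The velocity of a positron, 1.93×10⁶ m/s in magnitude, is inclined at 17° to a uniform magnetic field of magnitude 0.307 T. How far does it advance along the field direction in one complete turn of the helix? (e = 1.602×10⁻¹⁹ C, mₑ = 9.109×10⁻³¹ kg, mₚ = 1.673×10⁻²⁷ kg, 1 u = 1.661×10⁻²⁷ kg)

v∥ = v cosθ = 1.93×10⁶·cos17° ≈ 1.846×10⁶ m/s.
T = 2πm/(|q|B) = 2π(9.109×10⁻³¹)/((1.602×10⁻¹⁹)(0.307)) ≈ 1.164×10⁻¹⁰ s.
pitch = v∥ T = (1.846×10⁶)(1.164×10⁻¹⁰) ≈ 2.15×10⁻⁴ m.

p ≈ 2.15×10⁻⁴ m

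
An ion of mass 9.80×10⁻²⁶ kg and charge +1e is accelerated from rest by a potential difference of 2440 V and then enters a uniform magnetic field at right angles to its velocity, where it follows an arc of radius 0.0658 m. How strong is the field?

B ≈ 0.830 T

v = √(2|q|V/m) = √(2·1.602×10⁻¹⁹·2440/9.80×10⁻²⁶) ≈ 8.932×10⁴ m/s.
B = mv/(|q|r) = (9.80×10⁻²⁶)(8.932×10⁴)/((1.602×10⁻¹⁹)(0.0658)) ≈ 0.830 T.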